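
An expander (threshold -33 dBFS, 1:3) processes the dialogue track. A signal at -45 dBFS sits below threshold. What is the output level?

The input is 12 dB below the -33 dBFS threshold.
A 1:3 expander multiplies undershoot by 3: 12 × 3 = 36 dB below threshold.
Output = -33 − 36 = -69 dBFS.

-69 dBFS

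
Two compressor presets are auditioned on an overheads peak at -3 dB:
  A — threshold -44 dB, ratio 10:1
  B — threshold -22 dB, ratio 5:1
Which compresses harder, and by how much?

A, by 21.7 dB

A: GR = 41 − 41/10 = 36.9 dB.
B: GR = 19 − 19/5 = 15.2 dB.
Difference: 21.7 dB in favour of A.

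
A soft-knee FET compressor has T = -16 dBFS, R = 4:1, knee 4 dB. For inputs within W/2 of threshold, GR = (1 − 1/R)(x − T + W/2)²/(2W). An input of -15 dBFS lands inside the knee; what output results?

x − T + W/2 = -15 − (-16) + 2 = 3.
GR = (1 − 1/4) × 3² / 8 = 0.75 × 9 / 8 = 0.84375 dB.
Output = -15 − 0.84375 = -15.84375 dBFS.

-15.84375 dBFS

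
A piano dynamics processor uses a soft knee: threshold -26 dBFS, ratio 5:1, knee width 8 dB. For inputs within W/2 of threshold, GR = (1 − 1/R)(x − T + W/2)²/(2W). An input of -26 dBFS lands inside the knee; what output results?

-26.8 dBFS

x − T + W/2 = -26 − (-26) + 4 = 4.
GR = (1 − 1/5) × 4² / 16 = 0.8 × 16 / 16 = 0.8 dB.
Output = -26 − 0.8 = -26.8 dBFS.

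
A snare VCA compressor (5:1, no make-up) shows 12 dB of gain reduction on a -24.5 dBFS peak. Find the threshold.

-39.5 dBFS

Input is 15 dB above T (since output overshoot × R = input overshoot: (-36.5 − T)·5 = -24.5 − T gives T = -39.5 dBFS).
Check: -39.5 + (-24.5 − (-39.5))/5 = -39.5 + 3 = -36.5 dBFS. ✓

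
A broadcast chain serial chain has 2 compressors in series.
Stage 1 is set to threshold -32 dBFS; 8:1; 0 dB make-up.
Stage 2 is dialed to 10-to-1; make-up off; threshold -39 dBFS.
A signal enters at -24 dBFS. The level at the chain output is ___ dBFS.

Stage 1: overshoot 8 dB → 8/8 = 1 dB → -31 dBFS.
Stage 2: -31 dBFS is 8 dB over -39 dBFS; at 10:1 that becomes 0.8 dB over, giving -38.2 dBFS.

-38.2 dBFS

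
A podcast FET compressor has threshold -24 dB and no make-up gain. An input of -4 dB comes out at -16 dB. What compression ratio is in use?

Input overshoot = -4 − (-24) = 20 dB; output overshoot = -16 − (-24) = 8 dB.
Ratio = 20 / 8 = 2.5.

2.5:1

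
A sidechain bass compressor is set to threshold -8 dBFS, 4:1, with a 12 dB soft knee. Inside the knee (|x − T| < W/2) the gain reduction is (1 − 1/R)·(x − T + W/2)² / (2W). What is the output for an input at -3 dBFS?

-6.78125 dBFS

x − T + W/2 = -3 − (-8) + 6 = 11.
GR = (1 − 1/4) × 11² / 24 = 0.75 × 121 / 24 = 3.78125 dB.
Output = -3 − 3.78125 = -6.78125 dBFS.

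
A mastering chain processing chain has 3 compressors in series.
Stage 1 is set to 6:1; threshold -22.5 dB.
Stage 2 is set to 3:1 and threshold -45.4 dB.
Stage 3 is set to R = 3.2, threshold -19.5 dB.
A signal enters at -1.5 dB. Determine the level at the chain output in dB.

-36.6 dB

Stage 1: overshoot 21 dB → 21/6 = 3.5 dB → -19 dB.
Stage 2: overshoot 26.4 dB → 26.4/3 = 8.8 dB → -36.6 dB.
Stage 3: -36.6 dB ≤ -19.5 dB, so stage 3 doesn't engage; output -36.6 dB.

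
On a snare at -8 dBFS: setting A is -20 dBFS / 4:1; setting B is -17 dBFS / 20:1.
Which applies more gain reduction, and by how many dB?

A: 12 dB over, compressed to 3 dB over, so 9 dB of GR.
B: 9 dB over, compressed to 0.45 dB over, so 8.55 dB of GR.
A applies 0.45 dB more gain reduction.

A, by 0.45 dB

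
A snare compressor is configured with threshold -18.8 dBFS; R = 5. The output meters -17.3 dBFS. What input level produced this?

-11.3 dBFS

The compressed level sits -17.3 − (-18.8) = 1.5 dB over threshold.
Undo the ratio: input overshoot = 1.5 × 5 = 7.5 dB, giving input = -11.3 dBFS.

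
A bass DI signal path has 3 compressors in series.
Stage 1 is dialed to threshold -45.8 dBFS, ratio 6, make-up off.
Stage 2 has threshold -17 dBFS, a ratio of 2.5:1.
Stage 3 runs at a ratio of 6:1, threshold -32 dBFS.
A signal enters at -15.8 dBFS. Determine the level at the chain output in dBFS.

Stage 1: -15.8 dBFS is 30 dB over -45.8 dBFS; at 6:1 that becomes 5 dB over, giving -40.8 dBFS.
Stage 2: below threshold (-40.8 ≤ -17); passes unchanged; output -40.8 dBFS.
Stage 3: -40.8 dBFS ≤ -32 dBFS, so stage 3 doesn't engage; output -40.8 dBFS.

-40.8 dBFS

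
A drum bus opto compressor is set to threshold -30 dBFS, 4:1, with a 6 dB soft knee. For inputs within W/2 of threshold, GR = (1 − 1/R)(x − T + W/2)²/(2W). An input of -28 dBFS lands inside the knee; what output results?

-29.5625 dBFS

x − T + W/2 = -28 − (-30) + 3 = 5.
GR = (1 − 1/4) × 5² / 12 = 0.75 × 25 / 12 = 1.5625 dB.
Output = -28 − 1.5625 = -29.5625 dBFS.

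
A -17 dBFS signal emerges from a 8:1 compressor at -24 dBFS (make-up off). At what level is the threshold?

-25 dBFS

Input is 8 dB above T (since output overshoot × R = input overshoot: (-24 − T)·8 = -17 − T gives T = -25 dBFS).
Check: -25 + (-17 − (-25))/8 = -25 + 1 = -24 dBFS. ✓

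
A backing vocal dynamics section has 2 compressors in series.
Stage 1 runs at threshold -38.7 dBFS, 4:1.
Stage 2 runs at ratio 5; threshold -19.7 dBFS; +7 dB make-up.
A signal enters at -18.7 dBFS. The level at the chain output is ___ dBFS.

-26.7 dBFS

Stage 1: -18.7 dBFS is 20 dB over -38.7 dBFS; at 4:1 that becomes 5 dB over, giving -33.7 dBFS.
Stage 2: below threshold (-33.7 ≤ -19.7); passes unchanged; make-up brings it to -26.7 dBFS.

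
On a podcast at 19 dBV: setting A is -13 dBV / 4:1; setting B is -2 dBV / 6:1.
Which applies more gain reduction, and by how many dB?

A, by 6.5 dB

A: overshoot 32 dB → output overshoot 8 dB → GR 24 dB.
B: overshoot 21 dB → output overshoot 3.5 dB → GR 17.5 dB.
A applies 6.5 dB more gain reduction.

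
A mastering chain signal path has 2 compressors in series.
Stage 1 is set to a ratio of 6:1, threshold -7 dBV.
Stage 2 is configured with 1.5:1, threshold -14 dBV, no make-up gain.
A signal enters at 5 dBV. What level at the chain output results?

Stage 1: 12 dB above -7 dBV, reduced 6:1 to 2 dB above → -5 dBV.
Stage 2: 9 dB above -14 dBV, reduced 1.5:1 to 6 dB above → -8 dBV.

-8 dBV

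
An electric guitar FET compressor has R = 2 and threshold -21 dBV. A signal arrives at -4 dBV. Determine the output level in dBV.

-12.5 dBV

The input is 17 dB above the -21 dBV threshold.
2:1 compression reduces that to 17/2 = 8.5 dB over.
Output = -21 + 8.5 = -12.5 dBV.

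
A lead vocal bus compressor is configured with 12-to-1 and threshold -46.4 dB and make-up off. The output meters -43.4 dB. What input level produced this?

Post-compression overshoot = -43.4 − (-46.4) = 3 dB.
Undo the ratio: input overshoot = 3 × 12 = 36 dB, giving input = -10.4 dB.

-10.4 dB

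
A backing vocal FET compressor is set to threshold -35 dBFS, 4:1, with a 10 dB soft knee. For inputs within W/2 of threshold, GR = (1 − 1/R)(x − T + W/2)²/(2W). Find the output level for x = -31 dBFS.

-34.0375 dBFS

x − T + W/2 = -31 − (-35) + 5 = 9.
GR = (1 − 1/4) × 9² / 20 = 0.75 × 81 / 20 = 3.0375 dB.
Output = -31 − 3.0375 = -34.0375 dBFS.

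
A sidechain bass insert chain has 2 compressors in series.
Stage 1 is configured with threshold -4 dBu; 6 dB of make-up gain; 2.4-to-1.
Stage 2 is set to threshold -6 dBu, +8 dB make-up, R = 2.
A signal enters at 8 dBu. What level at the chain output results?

8.5 dBu

Stage 1: overshoot 12 dB → 12/2.4 = 5 dB → 1 dBu; +6 dB make-up → 7 dBu.
Stage 2: 7 dBu is 13 dB over -6 dBu; at 2:1 that becomes 6.5 dB over, giving 0.5 dBu; +8 dB make-up → 8.5 dBu.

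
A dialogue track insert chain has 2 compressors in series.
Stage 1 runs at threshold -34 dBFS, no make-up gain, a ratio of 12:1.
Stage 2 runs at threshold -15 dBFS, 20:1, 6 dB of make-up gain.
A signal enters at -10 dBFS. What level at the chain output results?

Stage 1: 24 dB above -34 dBFS, reduced 12:1 to 2 dB above → -32 dBFS.
Stage 2: -32 dBFS ≤ -15 dBFS, so stage 2 doesn't engage; make-up brings it to -26 dBFS.

-26 dBFS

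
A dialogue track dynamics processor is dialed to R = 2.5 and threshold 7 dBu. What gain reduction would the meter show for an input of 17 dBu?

Overshoot = 17 − 7 = 10 dB.
After 2.5:1 compression the overshoot becomes 10/2.5 = 4 dB.
So the signal is attenuated by 10 − 4 = 6 dB.

6 dB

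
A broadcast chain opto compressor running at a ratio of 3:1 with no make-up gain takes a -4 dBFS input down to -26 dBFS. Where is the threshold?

Input is 33 dB above T (since output overshoot × R = input overshoot: (-26 − T)·3 = -4 − T gives T = -37 dBFS).
Check: -37 + (-4 − (-37))/3 = -37 + 11 = -26 dBFS. ✓

-37 dBFS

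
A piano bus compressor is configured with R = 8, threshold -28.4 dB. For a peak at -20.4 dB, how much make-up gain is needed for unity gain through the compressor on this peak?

7 dB

Without make-up, output = threshold + overshoot/8 = -28.4 + 1 = -27.4 dB.
Gap to target: 7 dB.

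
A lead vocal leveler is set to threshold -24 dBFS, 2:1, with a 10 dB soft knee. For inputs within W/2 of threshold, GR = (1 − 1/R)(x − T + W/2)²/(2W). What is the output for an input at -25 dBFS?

-25.4 dBFS

x − T + W/2 = -25 − (-24) + 5 = 4.
GR = (1 − 1/2) × 4² / 20 = 0.5 × 16 / 20 = 0.4 dB.
Output = -25 − 0.4 = -25.4 dBFS.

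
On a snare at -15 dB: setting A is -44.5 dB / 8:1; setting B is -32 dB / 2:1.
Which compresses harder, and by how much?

A, by 17.3125 dB

A: 29.5 dB over, compressed to 3.6875 dB over, so 25.8125 dB of GR.
B: 17 dB over, compressed to 8.5 dB over, so 8.5 dB of GR.
A applies 17.3125 dB more gain reduction.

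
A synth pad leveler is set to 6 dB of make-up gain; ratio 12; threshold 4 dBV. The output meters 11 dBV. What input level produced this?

Remove make-up: 11 − 6 = 5 dBV.
That's 1 dB above the 4 dBV threshold.
Undo the ratio: input overshoot = 1 × 12 = 12 dB, giving input = 16 dBV.

16 dBV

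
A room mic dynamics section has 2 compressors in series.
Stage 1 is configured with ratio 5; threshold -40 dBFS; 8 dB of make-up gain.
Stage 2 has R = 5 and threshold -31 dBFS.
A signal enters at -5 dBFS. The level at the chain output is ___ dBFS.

-29.8 dBFS

Stage 1: -5 dBFS is 35 dB over -40 dBFS; at 5:1 that becomes 7 dB over, giving -33 dBFS; +8 dB make-up → -25 dBFS.
Stage 2: 6 dB above -31 dBFS, reduced 5:1 to 1.2 dB above → -29.8 dBFS.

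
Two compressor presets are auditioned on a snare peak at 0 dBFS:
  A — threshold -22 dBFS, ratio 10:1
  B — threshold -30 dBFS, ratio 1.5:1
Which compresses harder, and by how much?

A: GR = 22 − 22/10 = 19.8 dB.
B: GR = 30 − 30/1.5 = 10 dB.
Difference: 9.8 dB in favour of A.

A, by 9.8 dB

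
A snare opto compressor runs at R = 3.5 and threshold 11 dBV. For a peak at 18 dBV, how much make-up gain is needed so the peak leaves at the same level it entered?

Without make-up, output = threshold + overshoot/3.5 = 11 + 2 = 13 dBV.
Gap to target: 5 dB.

5 dB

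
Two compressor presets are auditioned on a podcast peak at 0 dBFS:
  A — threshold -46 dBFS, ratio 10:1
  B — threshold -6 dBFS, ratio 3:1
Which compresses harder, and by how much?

A, by 37.4 dB

A: GR = 46 − 46/10 = 41.4 dB.
B: GR = 6 − 6/3 = 4 dB.
Difference: 37.4 dB in favour of A.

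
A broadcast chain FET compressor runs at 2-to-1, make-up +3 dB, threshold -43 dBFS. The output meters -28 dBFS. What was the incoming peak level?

-19 dBFS

Stripping the +3 dB make-up gives -31 dBFS at the gain stage.
That's 12 dB above the -43 dBFS threshold.
Undo the ratio: input overshoot = 12 × 2 = 24 dB, giving input = -19 dBFS.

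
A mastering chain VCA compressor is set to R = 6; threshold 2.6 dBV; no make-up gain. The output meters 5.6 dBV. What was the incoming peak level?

20.6 dBV

That's 3 dB above the 2.6 dBV threshold.
Undo the ratio: input overshoot = 3 × 6 = 18 dB, giving input = 20.6 dBV.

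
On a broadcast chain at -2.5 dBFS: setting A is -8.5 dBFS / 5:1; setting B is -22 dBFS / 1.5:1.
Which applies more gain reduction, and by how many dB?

B, by 1.7 dB

A: GR = 6 − 6/5 = 4.8 dB.
B: GR = 19.5 − 19.5/1.5 = 6.5 dB.
Difference: 1.7 dB in favour of B.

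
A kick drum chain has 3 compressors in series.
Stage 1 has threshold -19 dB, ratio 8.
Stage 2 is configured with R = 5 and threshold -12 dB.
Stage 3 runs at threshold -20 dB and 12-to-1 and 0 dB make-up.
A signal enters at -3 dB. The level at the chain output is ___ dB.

Stage 1: -3 dB is 16 dB over -19 dB; at 8:1 that becomes 2 dB over, giving -17 dB.
Stage 2: below threshold (-17 ≤ -12); passes unchanged; output -17 dB.
Stage 3: overshoot 3 dB → 3/12 = 0.25 dB → -19.75 dB.

-19.75 dB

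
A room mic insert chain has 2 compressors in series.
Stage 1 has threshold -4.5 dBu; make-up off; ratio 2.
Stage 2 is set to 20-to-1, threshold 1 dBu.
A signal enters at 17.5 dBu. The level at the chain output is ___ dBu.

Stage 1: overshoot 22 dB → 22/2 = 11 dB → 6.5 dBu.
Stage 2: 5.5 dB above 1 dBu, reduced 20:1 to 0.275 dB above → 1.275 dBu.

1.275 dBu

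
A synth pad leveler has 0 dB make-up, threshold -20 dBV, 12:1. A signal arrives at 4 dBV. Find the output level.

-18 dBV

Overshoot: 4 − (-20) = 24 dB.
12:1 compression reduces that to 24/12 = 2 dB over.
So the level is -20 + 2 = -18 dBV.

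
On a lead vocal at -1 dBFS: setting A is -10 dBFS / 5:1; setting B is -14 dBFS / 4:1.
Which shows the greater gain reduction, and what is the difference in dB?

A: 9 dB over, compressed to 1.8 dB over, so 7.2 dB of GR.
B: 13 dB over, compressed to 3.25 dB over, so 9.75 dB of GR.
Difference: 2.55 dB in favour of B.

B, by 2.55 dB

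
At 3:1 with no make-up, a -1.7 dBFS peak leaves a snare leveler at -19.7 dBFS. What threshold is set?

-28.7 dBFS

Gain reduction = -1.7 − (-19.7) = 18 dB; output overshoot = GR / (R − 1) = 18 / 2 = 9 dB.
Threshold = output − output overshoot = -19.7 − 9 = -28.7 dBFS.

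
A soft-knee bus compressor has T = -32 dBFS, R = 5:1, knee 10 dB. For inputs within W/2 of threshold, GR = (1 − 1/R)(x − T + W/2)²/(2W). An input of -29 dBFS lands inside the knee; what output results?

x − T + W/2 = -29 − (-32) + 5 = 8.
GR = (1 − 1/5) × 8² / 20 = 0.8 × 64 / 20 = 2.56 dB.
Output = -29 − 2.56 = -31.56 dBFS.

-31.56 dBFS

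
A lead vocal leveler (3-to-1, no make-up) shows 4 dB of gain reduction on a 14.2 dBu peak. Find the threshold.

8.2 dBu

Gain reduction = 14.2 − 10.2 = 4 dB; output overshoot = GR / (R − 1) = 4 / 2 = 2 dB.
Threshold = output − output overshoot = 10.2 − 2 = 8.2 dBu.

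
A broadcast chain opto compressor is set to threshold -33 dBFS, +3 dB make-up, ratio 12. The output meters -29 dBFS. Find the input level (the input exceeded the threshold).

-21 dBFS

Before make-up, the level was -29 − 3 = -32 dBFS.
That's 1 dB above the -33 dBFS threshold.
Before 12:1 compression the overshoot was 1 × 12 = 12 dB, so input = -33 + 12 = -21 dBFS.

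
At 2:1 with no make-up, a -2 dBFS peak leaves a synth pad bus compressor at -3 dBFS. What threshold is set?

-4 dBFS

Gain reduction = -2 − (-3) = 1 dB; output overshoot = GR / (R − 1) = 1 / 1 = 1 dB.
Threshold = output − output overshoot = -3 − 1 = -4 dBFS.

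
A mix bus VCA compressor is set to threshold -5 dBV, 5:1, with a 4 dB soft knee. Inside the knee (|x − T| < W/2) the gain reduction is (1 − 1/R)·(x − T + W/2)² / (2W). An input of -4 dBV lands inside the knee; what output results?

-4.9 dBV

x − T + W/2 = -4 − (-5) + 2 = 3.
GR = (1 − 1/5) × 3² / 8 = 0.8 × 9 / 8 = 0.9 dB.
Output = -4 − 0.9 = -4.9 dBV.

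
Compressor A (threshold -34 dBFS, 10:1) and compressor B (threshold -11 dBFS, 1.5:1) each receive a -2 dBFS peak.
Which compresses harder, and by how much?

A, by 25.8 dB

A: overshoot 32 dB → output overshoot 3.2 dB → GR 28.8 dB.
B: overshoot 9 dB → output overshoot 6 dB → GR 3 dB.
A applies 25.8 dB more gain reduction.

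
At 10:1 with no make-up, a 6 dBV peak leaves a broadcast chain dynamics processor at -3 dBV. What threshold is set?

Let T be the threshold. Output overshoot = (input overshoot)/R, so -3 − T = (6 − T)/10.
10·(-3 − T) = 6 − T → 9·T = -30 − 6 = -36.
T = -36/9 = -4 dBV.

-4 dBV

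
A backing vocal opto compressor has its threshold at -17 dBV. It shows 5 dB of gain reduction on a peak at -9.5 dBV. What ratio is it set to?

Input overshoot = -9.5 − (-17) = 7.5 dB.
Output overshoot = 7.5 − 5 = 2.5 dB.
Ratio = input overshoot / output overshoot = 7.5 / 2.5 = 3.

3:1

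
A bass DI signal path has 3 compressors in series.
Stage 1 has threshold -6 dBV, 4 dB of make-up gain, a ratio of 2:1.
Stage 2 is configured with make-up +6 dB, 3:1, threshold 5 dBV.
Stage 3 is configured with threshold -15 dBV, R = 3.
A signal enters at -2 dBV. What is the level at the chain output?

-8 dBV

Stage 1: overshoot 4 dB → 4/2 = 2 dB → -4 dBV; +4 dB make-up → 0 dBV.
Stage 2: 0 dBV ≤ 5 dBV, so stage 2 doesn't engage; make-up brings it to 6 dBV.
Stage 3: 6 dBV is 21 dB over -15 dBV; at 3:1 that becomes 7 dB over, giving -8 dBV.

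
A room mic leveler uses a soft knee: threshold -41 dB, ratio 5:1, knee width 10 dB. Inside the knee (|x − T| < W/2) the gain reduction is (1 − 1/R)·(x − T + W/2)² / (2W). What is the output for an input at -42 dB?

x − T + W/2 = -42 − (-41) + 5 = 4.
GR = (1 − 1/5) × 4² / 20 = 0.8 × 16 / 20 = 0.64 dB.
Output = -42 − 0.64 = -42.64 dB.

-42.64 dB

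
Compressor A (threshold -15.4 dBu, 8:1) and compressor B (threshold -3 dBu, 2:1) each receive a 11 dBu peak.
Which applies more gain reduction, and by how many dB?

A, by 16.1 dB

A: overshoot 26.4 dB → output overshoot 3.3 dB → GR 23.1 dB.
B: overshoot 14 dB → output overshoot 7 dB → GR 7 dB.
A reduces 16.1 dB more.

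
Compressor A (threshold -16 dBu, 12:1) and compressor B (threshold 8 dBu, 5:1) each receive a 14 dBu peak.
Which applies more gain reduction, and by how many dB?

A, by 22.7 dB

A: GR = 30 − 30/12 = 27.5 dB.
B: GR = 6 − 6/5 = 4.8 dB.
A applies 22.7 dB more gain reduction.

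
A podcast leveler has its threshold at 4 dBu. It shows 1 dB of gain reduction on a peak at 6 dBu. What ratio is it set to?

Input overshoot = 6 − 4 = 2 dB.
Output overshoot = 2 − 1 = 1 dB.
Ratio = input overshoot / output overshoot = 2 / 1 = 2.

2:1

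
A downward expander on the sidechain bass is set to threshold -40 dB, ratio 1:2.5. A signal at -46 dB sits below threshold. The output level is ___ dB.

-55 dB

Undershoot = (-40) − (-46) = 6 dB.
At 1:2.5, that expands to 15 dB under threshold.
Output = -40 − 15 = -55 dB.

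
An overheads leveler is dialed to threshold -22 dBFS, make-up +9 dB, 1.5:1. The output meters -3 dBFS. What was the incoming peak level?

Stripping the +9 dB make-up gives -12 dBFS at the gain stage.
That's 10 dB above the -22 dBFS threshold.
Undo the ratio: input overshoot = 10 × 1.5 = 15 dB, giving input = -7 dBFS.

-7 dBFS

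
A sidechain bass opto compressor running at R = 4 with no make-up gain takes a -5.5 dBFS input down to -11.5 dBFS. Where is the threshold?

-13.5 dBFS

Input is 8 dB above T (since output overshoot × R = input overshoot: (-11.5 − T)·4 = -5.5 − T gives T = -13.5 dBFS).
Check: -13.5 + (-5.5 − (-13.5))/4 = -13.5 + 2 = -11.5 dBFS. ✓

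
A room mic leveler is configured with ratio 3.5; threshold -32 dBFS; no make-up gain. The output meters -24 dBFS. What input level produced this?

-4 dBFS

That's 8 dB above the -32 dBFS threshold.
Before 3.5:1 compression the overshoot was 8 × 3.5 = 28 dB, so input = -32 + 28 = -4 dBFS.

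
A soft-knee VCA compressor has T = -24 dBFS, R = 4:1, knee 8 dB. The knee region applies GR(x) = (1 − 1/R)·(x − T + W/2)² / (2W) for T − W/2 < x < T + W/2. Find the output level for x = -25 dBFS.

-25.421875 dBFS

x − T + W/2 = -25 − (-24) + 4 = 3.
GR = (1 − 1/4) × 3² / 16 = 0.75 × 9 / 16 = 0.421875 dB.
Output = -25 − 0.421875 = -25.421875 dBFS.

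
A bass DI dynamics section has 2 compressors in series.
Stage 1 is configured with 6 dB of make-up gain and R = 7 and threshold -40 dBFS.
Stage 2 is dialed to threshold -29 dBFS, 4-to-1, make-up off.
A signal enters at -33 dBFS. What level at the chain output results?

Stage 1: 7 dB above -40 dBFS, reduced 7:1 to 1 dB above → -39 dBFS; +6 dB make-up → -33 dBFS.
Stage 2: -33 dBFS ≤ -29 dBFS, so stage 2 doesn't engage; output -33 dBFS.

-33 dBFS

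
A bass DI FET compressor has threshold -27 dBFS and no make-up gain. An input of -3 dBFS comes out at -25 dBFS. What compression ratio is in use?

Input overshoot = -3 − (-27) = 24 dB; output overshoot = -25 − (-27) = 2 dB.
Ratio = 24 / 2 = 12.

12:1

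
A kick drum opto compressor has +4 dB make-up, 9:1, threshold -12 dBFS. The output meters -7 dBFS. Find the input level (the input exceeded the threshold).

Remove make-up: -7 − 4 = -11 dBFS.
That's 1 dB above the -12 dBFS threshold.
Undo the ratio: input overshoot = 1 × 9 = 9 dB, giving input = -3 dBFS.

-3 dBFS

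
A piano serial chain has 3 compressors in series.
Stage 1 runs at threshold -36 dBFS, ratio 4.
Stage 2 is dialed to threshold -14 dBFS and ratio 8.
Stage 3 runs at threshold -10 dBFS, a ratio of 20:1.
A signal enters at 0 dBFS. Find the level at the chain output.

-27 dBFS

Stage 1: 36 dB above -36 dBFS, reduced 4:1 to 9 dB above → -27 dBFS.
Stage 2: -27 dBFS is at or below the -14 dBFS threshold — no compression; output -27 dBFS.
Stage 3: -27 dBFS ≤ -10 dBFS, so stage 3 doesn't engage; output -27 dBFS.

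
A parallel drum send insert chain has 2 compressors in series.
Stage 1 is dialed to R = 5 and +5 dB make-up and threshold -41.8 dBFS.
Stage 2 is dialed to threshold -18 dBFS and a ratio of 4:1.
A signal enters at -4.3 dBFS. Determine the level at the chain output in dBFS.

Stage 1: -4.3 dBFS is 37.5 dB over -41.8 dBFS; at 5:1 that becomes 7.5 dB over, giving -34.3 dBFS; +5 dB make-up → -29.3 dBFS.
Stage 2: -29.3 dBFS ≤ -18 dBFS, so stage 2 doesn't engage; output -29.3 dBFS.

-29.3 dBFS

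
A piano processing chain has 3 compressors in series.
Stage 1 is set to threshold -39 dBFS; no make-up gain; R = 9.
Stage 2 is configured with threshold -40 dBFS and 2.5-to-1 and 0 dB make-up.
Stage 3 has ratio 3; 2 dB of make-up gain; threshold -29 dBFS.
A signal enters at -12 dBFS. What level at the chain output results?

-36.4 dBFS

Stage 1: -12 dBFS is 27 dB over -39 dBFS; at 9:1 that becomes 3 dB over, giving -36 dBFS.
Stage 2: overshoot 4 dB → 4/2.5 = 1.6 dB → -38.4 dBFS.
Stage 3: -38.4 dBFS ≤ -29 dBFS, so stage 3 doesn't engage; make-up brings it to -36.4 dBFS.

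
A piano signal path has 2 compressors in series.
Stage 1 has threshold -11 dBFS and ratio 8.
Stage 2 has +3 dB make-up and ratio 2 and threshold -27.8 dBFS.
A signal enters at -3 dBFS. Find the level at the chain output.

Stage 1: -3 dBFS is 8 dB over -11 dBFS; at 8:1 that becomes 1 dB over, giving -10 dBFS.
Stage 2: overshoot 17.8 dB → 17.8/2 = 8.9 dB → -18.9 dBFS; +3 dB make-up → -15.9 dBFS.

-15.9 dBFS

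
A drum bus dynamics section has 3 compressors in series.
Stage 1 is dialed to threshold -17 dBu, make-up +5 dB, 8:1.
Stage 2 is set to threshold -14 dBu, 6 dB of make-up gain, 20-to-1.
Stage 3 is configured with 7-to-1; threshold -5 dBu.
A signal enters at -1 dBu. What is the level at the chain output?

Stage 1: -1 dBu is 16 dB over -17 dBu; at 8:1 that becomes 2 dB over, giving -15 dBu; +5 dB make-up → -10 dBu.
Stage 2: 4 dB above -14 dBu, reduced 20:1 to 0.2 dB above → -13.8 dBu; +6 dB make-up → -7.8 dBu.
Stage 3: below threshold (-7.8 ≤ -5); passes unchanged; output -7.8 dBu.

-7.8 dBu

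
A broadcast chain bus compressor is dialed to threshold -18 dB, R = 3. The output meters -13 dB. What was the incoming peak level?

-3 dB

Post-compression overshoot = -13 − (-18) = 5 dB.
Before 3:1 compression the overshoot was 5 × 3 = 15 dB, so input = -18 + 15 = -3 dB.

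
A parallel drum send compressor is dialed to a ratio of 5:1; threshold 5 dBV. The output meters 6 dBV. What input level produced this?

10 dBV

The compressed level sits 6 − 5 = 1 dB over threshold.
Undo the ratio: input overshoot = 1 × 5 = 5 dB, giving input = 10 dBV.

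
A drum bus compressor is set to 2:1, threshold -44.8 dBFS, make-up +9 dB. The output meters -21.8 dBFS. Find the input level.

-16.8 dBFS

Stripping the +9 dB make-up gives -30.8 dBFS at the gain stage.
Post-compression overshoot = -30.8 − (-44.8) = 14 dB.
Input overshoot = R × output overshoot = 28 dB → input = -44.8 + 28 = -16.8 dBFS.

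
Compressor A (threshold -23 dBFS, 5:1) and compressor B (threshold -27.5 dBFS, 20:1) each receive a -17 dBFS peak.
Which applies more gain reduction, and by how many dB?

B, by 5.175 dB

A: 6 dB over, compressed to 1.2 dB over, so 4.8 dB of GR.
B: 10.5 dB over, compressed to 0.525 dB over, so 9.975 dB of GR.
B reduces 5.175 dB more.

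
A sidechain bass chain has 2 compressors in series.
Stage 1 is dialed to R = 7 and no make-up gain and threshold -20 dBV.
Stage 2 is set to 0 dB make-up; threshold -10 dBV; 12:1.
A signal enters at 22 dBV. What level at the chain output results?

Stage 1: 42 dB above -20 dBV, reduced 7:1 to 6 dB above → -14 dBV.
Stage 2: -14 dBV is at or below the -10 dBV threshold — no compression; output -14 dBV.

-14 dBV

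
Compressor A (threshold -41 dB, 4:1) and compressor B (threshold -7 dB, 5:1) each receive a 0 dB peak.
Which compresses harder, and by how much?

A, by 25.15 dB

A: overshoot 41 dB → output overshoot 10.25 dB → GR 30.75 dB.
B: overshoot 7 dB → output overshoot 1.4 dB → GR 5.6 dB.
A applies 25.15 dB more gain reduction.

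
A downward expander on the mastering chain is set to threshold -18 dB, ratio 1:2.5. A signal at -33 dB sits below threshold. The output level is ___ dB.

-55.5 dB

The input is 15 dB below the -18 dB threshold.
A 1:2.5 expander multiplies undershoot by 2.5: 15 × 2.5 = 37.5 dB below threshold.
Output = -18 − 37.5 = -55.5 dB.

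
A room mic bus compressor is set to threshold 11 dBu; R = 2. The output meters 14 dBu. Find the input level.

The compressed level sits 14 − 11 = 3 dB over threshold.
Undo the ratio: input overshoot = 3 × 2 = 6 dB, giving input = 17 dBu.

17 dBu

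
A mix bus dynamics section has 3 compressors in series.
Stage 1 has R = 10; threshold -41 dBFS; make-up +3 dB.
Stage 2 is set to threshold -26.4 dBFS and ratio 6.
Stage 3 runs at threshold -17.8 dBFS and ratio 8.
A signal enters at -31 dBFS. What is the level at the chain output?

-37 dBFS

Stage 1: 10 dB above -41 dBFS, reduced 10:1 to 1 dB above → -40 dBFS; +3 dB make-up → -37 dBFS.
Stage 2: -37 dBFS is at or below the -26.4 dBFS threshold — no compression; output -37 dBFS.
Stage 3: -37 dBFS is at or below the -17.8 dBFS threshold — no compression; output -37 dBFS.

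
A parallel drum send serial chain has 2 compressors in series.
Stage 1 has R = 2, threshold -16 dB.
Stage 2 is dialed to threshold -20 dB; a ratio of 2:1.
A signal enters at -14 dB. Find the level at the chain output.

Stage 1: 2 dB above -16 dB, reduced 2:1 to 1 dB above → -15 dB.
Stage 2: overshoot 5 dB → 5/2 = 2.5 dB → -17.5 dB.

-17.5 dB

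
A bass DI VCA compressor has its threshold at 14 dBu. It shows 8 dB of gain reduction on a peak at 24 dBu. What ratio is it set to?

5:1

Input overshoot = 24 − 14 = 10 dB.
Output overshoot = 10 − 8 = 2 dB.
Ratio = input overshoot / output overshoot = 10 / 2 = 5.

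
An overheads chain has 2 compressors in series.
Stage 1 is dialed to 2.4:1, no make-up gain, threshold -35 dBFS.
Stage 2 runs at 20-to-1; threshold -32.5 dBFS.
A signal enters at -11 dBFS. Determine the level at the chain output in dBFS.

-32.125 dBFS

Stage 1: -11 dBFS is 24 dB over -35 dBFS; at 2.4:1 that becomes 10 dB over, giving -25 dBFS.
Stage 2: 7.5 dB above -32.5 dBFS, reduced 20:1 to 0.375 dB above → -32.125 dBFS.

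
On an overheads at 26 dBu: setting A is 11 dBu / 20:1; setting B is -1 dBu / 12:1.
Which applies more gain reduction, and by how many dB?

A: overshoot 15 dB → output overshoot 0.75 dB → GR 14.25 dB.
B: overshoot 27 dB → output overshoot 2.25 dB → GR 24.75 dB.
Difference: 10.5 dB in favour of B.

B, by 10.5 dB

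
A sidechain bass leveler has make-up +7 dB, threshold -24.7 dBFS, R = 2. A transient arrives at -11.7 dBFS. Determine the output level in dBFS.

-11.7 dBFS sits 13 dB over threshold.
At 2:1 the overshoot is divided by 2, leaving 6.5 dB above threshold.
That puts the output at -18.2 dBFS; make-up adds 7 dB, giving -11.2 dBFS.

-11.2 dBFS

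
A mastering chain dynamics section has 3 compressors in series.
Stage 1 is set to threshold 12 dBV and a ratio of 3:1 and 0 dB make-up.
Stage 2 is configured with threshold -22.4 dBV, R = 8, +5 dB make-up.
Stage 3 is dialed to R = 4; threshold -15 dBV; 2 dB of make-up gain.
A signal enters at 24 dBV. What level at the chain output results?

Stage 1: 12 dB above 12 dBV, reduced 3:1 to 4 dB above → 16 dBV.
Stage 2: 38.4 dB above -22.4 dBV, reduced 8:1 to 4.8 dB above → -17.6 dBV; +5 dB make-up → -12.6 dBV.
Stage 3: -12.6 dBV is 2.4 dB over -15 dBV; at 4:1 that becomes 0.6 dB over, giving -14.4 dBV; +2 dB make-up → -12.4 dBV.

-12.4 dBV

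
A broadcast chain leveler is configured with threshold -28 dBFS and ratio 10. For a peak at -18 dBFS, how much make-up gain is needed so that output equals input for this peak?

Overshoot 10 dB → 10/10 = 1 dB after compression, so the compressed level is -28 + 1 = -27 dBFS.
Make-up = target − compressed = -18 − (-27) = 9 dB.

9 dB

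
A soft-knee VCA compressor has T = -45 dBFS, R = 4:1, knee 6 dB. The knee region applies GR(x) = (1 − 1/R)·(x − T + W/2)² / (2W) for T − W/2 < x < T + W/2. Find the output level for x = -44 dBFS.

-45 dBFS

x − T + W/2 = -44 − (-45) + 3 = 4.
GR = (1 − 1/4) × 4² / 12 = 0.75 × 16 / 12 = 1 dB.
Output = -44 − 1 = -45 dBFS.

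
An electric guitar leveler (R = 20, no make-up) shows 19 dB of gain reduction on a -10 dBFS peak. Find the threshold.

-30 dBFS

Gain reduction = -10 − (-29) = 19 dB; output overshoot = GR / (R − 1) = 19 / 19 = 1 dB.
Threshold = output − output overshoot = -29 − 1 = -30 dBFS.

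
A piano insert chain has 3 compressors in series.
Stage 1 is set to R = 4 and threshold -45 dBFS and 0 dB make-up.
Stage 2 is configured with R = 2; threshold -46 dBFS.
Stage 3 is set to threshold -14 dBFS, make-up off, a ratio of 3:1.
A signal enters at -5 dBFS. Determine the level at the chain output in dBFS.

-40.5 dBFS

Stage 1: overshoot 40 dB → 40/4 = 10 dB → -35 dBFS.
Stage 2: -35 dBFS is 11 dB over -46 dBFS; at 2:1 that becomes 5.5 dB over, giving -40.5 dBFS.
Stage 3: below threshold (-40.5 ≤ -14); passes unchanged; output -40.5 dBFS.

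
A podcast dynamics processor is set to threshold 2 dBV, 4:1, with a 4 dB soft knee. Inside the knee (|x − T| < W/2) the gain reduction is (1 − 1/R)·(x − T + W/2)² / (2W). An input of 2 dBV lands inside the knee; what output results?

x − T + W/2 = 2 − 2 + 2 = 2.
GR = (1 − 1/4) × 2² / 8 = 0.75 × 4 / 8 = 0.375 dB.
Output = 2 − 0.375 = 1.625 dBV.

1.625 dBV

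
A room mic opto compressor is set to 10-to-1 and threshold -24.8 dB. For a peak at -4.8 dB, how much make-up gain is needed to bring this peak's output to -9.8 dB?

13 dB

The peak compresses to -24.8 + 20/10 = -22.8 dB.
To reach -9.8 dB requires -9.8 − (-22.8) = 13 dB of make-up.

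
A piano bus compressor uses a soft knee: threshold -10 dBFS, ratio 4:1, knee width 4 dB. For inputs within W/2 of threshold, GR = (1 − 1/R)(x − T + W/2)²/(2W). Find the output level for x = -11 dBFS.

-11.09375 dBFS

x − T + W/2 = -11 − (-10) + 2 = 1.
GR = (1 − 1/4) × 1² / 8 = 0.75 × 1 / 8 = 0.09375 dB.
Output = -11 − 0.09375 = -11.09375 dBFS.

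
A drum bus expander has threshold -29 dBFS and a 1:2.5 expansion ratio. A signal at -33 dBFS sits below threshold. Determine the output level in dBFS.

The input is 4 dB below the -29 dBFS threshold.
A 1:2.5 expander multiplies undershoot by 2.5: 4 × 2.5 = 10 dB below threshold.
Output = -29 − 10 = -39 dBFS.

-39 dBFS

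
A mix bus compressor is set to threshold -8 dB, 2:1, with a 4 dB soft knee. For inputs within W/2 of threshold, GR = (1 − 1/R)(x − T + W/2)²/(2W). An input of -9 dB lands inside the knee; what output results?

-9.0625 dB

x − T + W/2 = -9 − (-8) + 2 = 1.
GR = (1 − 1/2) × 1² / 8 = 0.5 × 1 / 8 = 0.0625 dB.
Output = -9 − 0.0625 = -9.0625 dB.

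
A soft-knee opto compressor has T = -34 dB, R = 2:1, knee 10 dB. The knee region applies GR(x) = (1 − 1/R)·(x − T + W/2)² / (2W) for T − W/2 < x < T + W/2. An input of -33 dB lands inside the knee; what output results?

-33.9 dB

x − T + W/2 = -33 − (-34) + 5 = 6.
GR = (1 − 1/2) × 6² / 20 = 0.5 × 36 / 20 = 0.9 dB.
Output = -33 − 0.9 = -33.9 dB.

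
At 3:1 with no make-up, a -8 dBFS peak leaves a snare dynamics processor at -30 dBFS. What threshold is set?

-41 dBFS

Gain reduction = -8 − (-30) = 22 dB; output overshoot = GR / (R − 1) = 22 / 2 = 11 dB.
Threshold = output − output overshoot = -30 − 11 = -41 dBFS.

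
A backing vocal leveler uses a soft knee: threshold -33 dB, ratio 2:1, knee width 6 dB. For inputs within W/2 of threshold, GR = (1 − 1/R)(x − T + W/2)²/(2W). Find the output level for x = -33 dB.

x − T + W/2 = -33 − (-33) + 3 = 3.
GR = (1 − 1/2) × 3² / 12 = 0.5 × 9 / 12 = 0.375 dB.
Output = -33 − 0.375 = -33.375 dB.

-33.375 dB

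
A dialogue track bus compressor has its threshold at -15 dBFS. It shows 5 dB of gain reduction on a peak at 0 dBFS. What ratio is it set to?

1.5:1

Input overshoot = 0 − (-15) = 15 dB.
Output overshoot = 15 − 5 = 10 dB.
Ratio = input overshoot / output overshoot = 15 / 10 = 1.5.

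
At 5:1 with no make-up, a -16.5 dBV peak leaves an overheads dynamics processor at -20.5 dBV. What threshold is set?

Gain reduction = -16.5 − (-20.5) = 4 dB; output overshoot = GR / (R − 1) = 4 / 4 = 1 dB.
Threshold = output − output overshoot = -20.5 − 1 = -21.5 dBV.

-21.5 dBV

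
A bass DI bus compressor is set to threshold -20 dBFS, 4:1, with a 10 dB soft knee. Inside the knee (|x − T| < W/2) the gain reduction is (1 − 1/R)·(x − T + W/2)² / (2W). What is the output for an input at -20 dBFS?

-20.9375 dBFS

x − T + W/2 = -20 − (-20) + 5 = 5.
GR = (1 − 1/4) × 5² / 20 = 0.75 × 25 / 20 = 0.9375 dB.
Output = -20 − 0.9375 = -20.9375 dBFS.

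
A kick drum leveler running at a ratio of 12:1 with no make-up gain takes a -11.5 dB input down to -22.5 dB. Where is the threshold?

-23.5 dB

Input is 12 dB above T (since output overshoot × R = input overshoot: (-22.5 − T)·12 = -11.5 − T gives T = -23.5 dB).
Check: -23.5 + (-11.5 − (-23.5))/12 = -23.5 + 1 = -22.5 dB. ✓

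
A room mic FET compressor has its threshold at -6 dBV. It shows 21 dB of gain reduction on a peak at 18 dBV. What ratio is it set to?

8:1

Input overshoot = 18 − (-6) = 24 dB.
Output overshoot = 24 − 21 = 3 dB.
Ratio = input overshoot / output overshoot = 24 / 3 = 8.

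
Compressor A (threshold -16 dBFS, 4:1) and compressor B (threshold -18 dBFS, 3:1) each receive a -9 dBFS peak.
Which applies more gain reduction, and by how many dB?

B, by 0.75 dB

A: 7 dB over, compressed to 1.75 dB over, so 5.25 dB of GR.
B: 9 dB over, compressed to 3 dB over, so 6 dB of GR.
Difference: 0.75 dB in favour of B.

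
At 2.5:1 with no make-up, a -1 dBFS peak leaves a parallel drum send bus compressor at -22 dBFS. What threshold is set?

-36 dBFS

Input is 35 dB above T (since output overshoot × R = input overshoot: (-22 − T)·2.5 = -1 − T gives T = -36 dBFS).
Check: -36 + (-1 − (-36))/2.5 = -36 + 14 = -22 dBFS. ✓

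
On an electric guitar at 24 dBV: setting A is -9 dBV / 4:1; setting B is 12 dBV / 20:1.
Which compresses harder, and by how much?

A, by 13.35 dB

A: 33 dB over, compressed to 8.25 dB over, so 24.75 dB of GR.
B: 12 dB over, compressed to 0.6 dB over, so 11.4 dB of GR.
A reduces 13.35 dB more.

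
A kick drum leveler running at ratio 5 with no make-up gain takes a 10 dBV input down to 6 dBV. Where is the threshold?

5 dBV

Input is 5 dB above T (since output overshoot × R = input overshoot: (6 − T)·5 = 10 − T gives T = 5 dBV).
Check: 5 + (10 − 5)/5 = 5 + 1 = 6 dBV. ✓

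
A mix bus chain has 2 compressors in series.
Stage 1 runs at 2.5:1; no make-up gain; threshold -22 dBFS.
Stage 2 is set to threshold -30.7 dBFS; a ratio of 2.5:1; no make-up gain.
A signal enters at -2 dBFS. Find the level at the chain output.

Stage 1: overshoot 20 dB → 20/2.5 = 8 dB → -14 dBFS.
Stage 2: 16.7 dB above -30.7 dBFS, reduced 2.5:1 to 6.68 dB above → -24.02 dBFS.

-24.02 dBFS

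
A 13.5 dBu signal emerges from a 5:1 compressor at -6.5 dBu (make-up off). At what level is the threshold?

Input is 25 dB above T (since output overshoot × R = input overshoot: (-6.5 − T)·5 = 13.5 − T gives T = -11.5 dBu).
Check: -11.5 + (13.5 − (-11.5))/5 = -11.5 + 5 = -6.5 dBu. ✓

-11.5 dBu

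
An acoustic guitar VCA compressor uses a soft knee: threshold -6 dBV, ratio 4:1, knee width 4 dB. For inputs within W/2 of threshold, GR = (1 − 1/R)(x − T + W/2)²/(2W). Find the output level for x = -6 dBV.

x − T + W/2 = -6 − (-6) + 2 = 2.
GR = (1 − 1/4) × 2² / 8 = 0.75 × 4 / 8 = 0.375 dB.
Output = -6 − 0.375 = -6.375 dBV.

-6.375 dBV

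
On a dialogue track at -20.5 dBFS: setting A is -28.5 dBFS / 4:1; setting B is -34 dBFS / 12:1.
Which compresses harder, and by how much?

A: GR = 8 − 8/4 = 6 dB.
B: GR = 13.5 − 13.5/12 = 12.375 dB.
Difference: 6.375 dB in favour of B.

B, by 6.375 dB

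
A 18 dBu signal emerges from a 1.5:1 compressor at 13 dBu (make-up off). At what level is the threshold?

3 dBu

Input is 15 dB above T (since output overshoot × R = input overshoot: (13 − T)·1.5 = 18 − T gives T = 3 dBu).
Check: 3 + (18 − 3)/1.5 = 3 + 10 = 13 dBu. ✓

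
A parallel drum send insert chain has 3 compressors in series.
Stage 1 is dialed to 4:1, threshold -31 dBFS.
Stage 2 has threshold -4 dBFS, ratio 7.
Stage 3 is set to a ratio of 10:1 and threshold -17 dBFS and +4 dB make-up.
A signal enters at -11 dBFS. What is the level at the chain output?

Stage 1: 20 dB above -31 dBFS, reduced 4:1 to 5 dB above → -26 dBFS.
Stage 2: -26 dBFS is at or below the -4 dBFS threshold — no compression; output -26 dBFS.
Stage 3: below threshold (-26 ≤ -17); passes unchanged; make-up brings it to -22 dBFS.

-22 dBFS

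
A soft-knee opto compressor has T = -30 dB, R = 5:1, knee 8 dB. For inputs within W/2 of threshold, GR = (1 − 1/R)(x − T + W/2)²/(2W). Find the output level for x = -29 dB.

-30.25 dB

x − T + W/2 = -29 − (-30) + 4 = 5.
GR = (1 − 1/5) × 5² / 16 = 0.8 × 25 / 16 = 1.25 dB.
Output = -29 − 1.25 = -30.25 dB.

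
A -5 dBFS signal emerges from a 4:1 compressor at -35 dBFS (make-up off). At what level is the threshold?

Gain reduction = -5 − (-35) = 30 dB; output overshoot = GR / (R − 1) = 30 / 3 = 10 dB.
Threshold = output − output overshoot = -35 − 10 = -45 dBFS.

-45 dBFS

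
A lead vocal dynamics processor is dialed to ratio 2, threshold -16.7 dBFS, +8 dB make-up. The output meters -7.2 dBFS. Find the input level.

-13.7 dBFS

Stripping the +8 dB make-up gives -15.2 dBFS at the gain stage.
Post-compression overshoot = -15.2 − (-16.7) = 1.5 dB.
Input overshoot = R × output overshoot = 3 dB → input = -16.7 + 3 = -13.7 dBFS.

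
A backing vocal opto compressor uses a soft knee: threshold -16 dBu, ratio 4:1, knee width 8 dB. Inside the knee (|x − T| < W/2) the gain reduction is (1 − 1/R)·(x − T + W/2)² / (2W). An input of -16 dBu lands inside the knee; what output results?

x − T + W/2 = -16 − (-16) + 4 = 4.
GR = (1 − 1/4) × 4² / 16 = 0.75 × 16 / 16 = 0.75 dB.
Output = -16 − 0.75 = -16.75 dBu.

-16.75 dBu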